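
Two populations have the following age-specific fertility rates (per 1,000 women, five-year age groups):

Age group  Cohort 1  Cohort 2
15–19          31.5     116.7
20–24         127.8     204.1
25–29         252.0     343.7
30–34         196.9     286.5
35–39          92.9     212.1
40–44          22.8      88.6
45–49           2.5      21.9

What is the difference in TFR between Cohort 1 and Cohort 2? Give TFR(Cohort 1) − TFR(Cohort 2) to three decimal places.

-2.736

Cohort 1:
  Sum of ASFRs = 31.5 + 127.8 + 252.0 + 196.9 + 92.9 + 22.8 + 2.5 = 726.4
  TFR = 5 × 726.4 / 1000 = 3.632
Cohort 2:
  Sum of ASFRs = 116.7 + 204.1 + 343.7 + 286.5 + 212.1 + 88.6 + 21.9 = 1273.6
  TFR = 5 × 1273.6 / 1000 = 6.368
Difference = 3.632 − 6.368 = -2.736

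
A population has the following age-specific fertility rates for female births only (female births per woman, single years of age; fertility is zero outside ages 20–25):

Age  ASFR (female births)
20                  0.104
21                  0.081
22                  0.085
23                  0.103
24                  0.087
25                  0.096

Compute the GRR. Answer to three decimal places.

0.556

Sum of female ASFRs = 0.104 + 0.081 + 0.085 + 0.103 + 0.087 + 0.096 = 0.556
GRR = 0.556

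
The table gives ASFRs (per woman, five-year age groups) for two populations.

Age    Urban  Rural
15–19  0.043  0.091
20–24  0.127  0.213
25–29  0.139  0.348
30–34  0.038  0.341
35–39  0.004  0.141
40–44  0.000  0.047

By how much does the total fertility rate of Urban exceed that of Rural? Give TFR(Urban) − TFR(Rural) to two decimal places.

Urban:
  Sum of ASFRs = 0.043 + 0.127 + 0.139 + 0.038 + 0.004 + 0.000 = 0.351
  TFR = 5 × 0.351 = 1.755
Rural:
  Sum of ASFRs = 0.091 + 0.213 + 0.348 + 0.341 + 0.141 + 0.047 = 1.181
  TFR = 5 × 1.181 = 5.905
Difference = 1.755 − 5.905 = -4.15

-4.15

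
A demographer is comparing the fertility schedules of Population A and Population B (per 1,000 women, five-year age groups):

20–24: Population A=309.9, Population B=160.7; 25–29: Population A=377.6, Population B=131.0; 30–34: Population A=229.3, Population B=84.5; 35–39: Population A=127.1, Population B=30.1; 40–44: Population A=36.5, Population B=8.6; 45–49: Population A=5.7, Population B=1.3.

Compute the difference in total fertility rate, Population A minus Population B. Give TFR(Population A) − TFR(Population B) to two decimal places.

Population A:
  Sum of ASFRs = 309.9 + 377.6 + 229.3 + 127.1 + 36.5 + 5.7 = 1086.1
  TFR = 5 × 1086.1 / 1000 = 5.4305
Population B:
  Sum of ASFRs = 160.7 + 131.0 + 84.5 + 30.1 + 8.6 + 1.3 = 416.2
  TFR = 5 × 416.2 / 1000 = 2.081
Difference = 5.4305 − 2.081 = 3.3495

3.35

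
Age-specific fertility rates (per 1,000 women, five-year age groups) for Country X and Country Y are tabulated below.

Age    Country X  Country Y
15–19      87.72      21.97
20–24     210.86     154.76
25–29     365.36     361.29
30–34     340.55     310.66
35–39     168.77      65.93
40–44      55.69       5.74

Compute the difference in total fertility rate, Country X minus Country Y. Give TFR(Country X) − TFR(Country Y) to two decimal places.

1.54

Country X:
  Sum of ASFRs = 87.72 + 210.86 + 365.36 + 340.55 + 168.77 + 55.69 = 1228.95
  TFR = 5 × 1228.95 / 1000 = 6.14475
Country Y:
  Sum of ASFRs = 21.97 + 154.76 + 361.29 + 310.66 + 65.93 + 5.74 = 920.35
  TFR = 5 × 920.35 / 1000 = 4.60175
Difference = 6.14475 − 4.60175 = 1.543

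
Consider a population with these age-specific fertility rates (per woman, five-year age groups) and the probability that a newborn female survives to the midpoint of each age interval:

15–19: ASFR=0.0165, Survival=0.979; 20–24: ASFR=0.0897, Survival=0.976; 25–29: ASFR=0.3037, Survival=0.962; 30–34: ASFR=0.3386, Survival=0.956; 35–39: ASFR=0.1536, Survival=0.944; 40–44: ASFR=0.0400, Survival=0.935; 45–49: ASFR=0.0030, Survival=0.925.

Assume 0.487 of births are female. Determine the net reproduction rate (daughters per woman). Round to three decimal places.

Proportion female at birth = 0.487.
Each age group contributes 5 × ASFR × survival:
  15–19: 5 × 0.0165 × 0.979 = 0.08077
  20–24: 5 × 0.0897 × 0.976 = 0.43774
  25–29: 5 × 0.3037 × 0.962 = 1.46080
  30–34: 5 × 0.3386 × 0.956 = 1.61851
  35–39: 5 × 0.1536 × 0.944 = 0.72499
  40–44: 5 × 0.0400 × 0.935 = 0.18700
  45–49: 5 × 0.0030 × 0.925 = 0.01388
Sum = 4.52369
NRR = 0.487 × 4.52369 = 2.20304
With NRR above 1 the population is above replacement fertility.

2.203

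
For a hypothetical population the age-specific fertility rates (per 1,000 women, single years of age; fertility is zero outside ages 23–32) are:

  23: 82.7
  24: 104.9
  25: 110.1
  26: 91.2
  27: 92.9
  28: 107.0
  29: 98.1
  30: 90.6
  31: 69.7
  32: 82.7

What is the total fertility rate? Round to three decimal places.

Sum of ASFRs = 82.7 + 104.9 + 110.1 + 91.2 + 92.9 + 107.0 + 98.1 + 90.6 + 69.7 + 82.7 = 929.9
TFR = 929.9 / 1000 = 0.9299

0.930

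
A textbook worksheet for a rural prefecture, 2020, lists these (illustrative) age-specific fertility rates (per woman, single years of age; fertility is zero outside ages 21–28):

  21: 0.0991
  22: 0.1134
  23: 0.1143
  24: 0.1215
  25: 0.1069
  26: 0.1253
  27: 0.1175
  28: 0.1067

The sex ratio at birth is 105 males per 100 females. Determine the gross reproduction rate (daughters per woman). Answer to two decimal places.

0.44

Proportion female at birth = 100 / (100 + 105) = 0.48780.
Sum of ASFRs = 0.0991 + 0.1134 + 0.1143 + 0.1215 + 0.1069 + 0.1253 + 0.1175 + 0.1067 = 0.9047
TFR = 0.9047
GRR = 0.48780 × 0.9047 = 0.44131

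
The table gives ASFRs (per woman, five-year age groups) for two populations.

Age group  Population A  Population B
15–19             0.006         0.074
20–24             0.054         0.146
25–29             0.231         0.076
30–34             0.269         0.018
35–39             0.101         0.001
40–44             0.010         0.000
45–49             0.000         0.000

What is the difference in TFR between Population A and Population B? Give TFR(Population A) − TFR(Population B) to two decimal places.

1.78

Population A:
  Sum of ASFRs = 0.006 + 0.054 + 0.231 + 0.269 + 0.101 + 0.010 + 0.000 = 0.671
  TFR = 5 × 0.671 = 3.355
Population B:
  Sum of ASFRs = 0.074 + 0.146 + 0.076 + 0.018 + 0.001 + 0.000 + 0.000 = 0.315
  TFR = 5 × 0.315 = 1.575
Difference = 3.355 − 1.575 = 1.78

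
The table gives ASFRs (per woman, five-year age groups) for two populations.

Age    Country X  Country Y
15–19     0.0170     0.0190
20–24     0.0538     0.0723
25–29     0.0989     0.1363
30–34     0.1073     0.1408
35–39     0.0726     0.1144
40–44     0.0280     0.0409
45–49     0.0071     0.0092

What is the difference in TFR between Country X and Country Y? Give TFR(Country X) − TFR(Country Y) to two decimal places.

-0.74

Country X:
  Sum of ASFRs = 0.0170 + 0.0538 + 0.0989 + 0.1073 + 0.0726 + 0.0280 + 0.0071 = 0.3847
  TFR = 5 × 0.3847 = 1.9235
Country Y:
  Sum of ASFRs = 0.0190 + 0.0723 + 0.1363 + 0.1408 + 0.1144 + 0.0409 + 0.0092 = 0.5329
  TFR = 5 × 0.5329 = 2.6645
Difference = 1.9235 − 2.6645 = -0.741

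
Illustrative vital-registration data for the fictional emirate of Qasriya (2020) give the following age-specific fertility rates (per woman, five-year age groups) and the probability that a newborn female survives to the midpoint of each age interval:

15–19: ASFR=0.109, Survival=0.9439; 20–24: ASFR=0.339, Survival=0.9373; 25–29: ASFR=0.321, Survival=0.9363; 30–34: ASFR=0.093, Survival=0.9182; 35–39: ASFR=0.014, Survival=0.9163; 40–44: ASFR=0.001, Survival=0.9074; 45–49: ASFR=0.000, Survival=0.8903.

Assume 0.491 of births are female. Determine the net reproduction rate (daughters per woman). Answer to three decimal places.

2.014

Proportion female at birth = 0.491.
Per-age-group product (5 × ASFR × survival probability):
  15–19: 5 × 0.109 × 0.9439 = 0.51443
  20–24: 5 × 0.339 × 0.9373 = 1.58872
  25–29: 5 × 0.321 × 0.9363 = 1.50276
  30–34: 5 × 0.093 × 0.9182 = 0.42696
  35–39: 5 × 0.014 × 0.9163 = 0.06414
  40–44: 5 × 0.001 × 0.9074 = 0.00454
  45–49: 5 × 0.000 × 0.8903 = 0.00000
Sum = 4.10155
NRR = 0.491 × 4.10155 = 2.01386
With NRR above 1 the population is above replacement fertility.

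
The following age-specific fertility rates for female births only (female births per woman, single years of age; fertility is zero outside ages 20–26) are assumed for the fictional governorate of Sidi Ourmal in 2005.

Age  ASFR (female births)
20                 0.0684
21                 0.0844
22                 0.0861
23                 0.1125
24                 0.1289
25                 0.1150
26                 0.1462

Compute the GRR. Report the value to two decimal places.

Sum of female ASFRs = 0.0684 + 0.0844 + 0.0861 + 0.1125 + 0.1289 + 0.1150 + 0.1462 = 0.7415
GRR = 0.7415

0.74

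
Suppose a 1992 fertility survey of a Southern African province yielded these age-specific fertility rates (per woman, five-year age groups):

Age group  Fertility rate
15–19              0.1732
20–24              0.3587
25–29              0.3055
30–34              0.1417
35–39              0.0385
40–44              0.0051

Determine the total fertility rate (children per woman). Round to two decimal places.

5.11

Sum of ASFRs = 0.1732 + 0.3587 + 0.3055 + 0.1417 + 0.0385 + 0.0051 = 1.0227
TFR = 5 × 1.0227 = 5.1135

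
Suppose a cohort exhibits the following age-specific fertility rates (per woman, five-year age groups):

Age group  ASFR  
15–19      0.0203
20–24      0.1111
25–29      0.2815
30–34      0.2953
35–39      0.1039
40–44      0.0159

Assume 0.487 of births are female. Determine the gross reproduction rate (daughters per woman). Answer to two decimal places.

2.02

Proportion female at birth = 0.487.
Sum of ASFRs = 0.0203 + 0.1111 + 0.2815 + 0.2953 + 0.1039 + 0.0159 = 0.8280
TFR = 5 × 0.8280 = 4.14
GRR = 0.487 × 4.14 = 2.01618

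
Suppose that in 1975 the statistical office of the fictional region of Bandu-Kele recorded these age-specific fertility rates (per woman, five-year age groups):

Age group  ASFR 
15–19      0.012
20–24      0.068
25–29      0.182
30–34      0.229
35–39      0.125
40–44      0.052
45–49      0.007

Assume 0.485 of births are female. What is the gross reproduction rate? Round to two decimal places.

Proportion female at birth = 0.485.
Sum of ASFRs = 0.012 + 0.068 + 0.182 + 0.229 + 0.125 + 0.052 + 0.007 = 0.675
TFR = 5 × 0.675 = 3.375
GRR = 0.485 × 3.375 = 1.63688

1.64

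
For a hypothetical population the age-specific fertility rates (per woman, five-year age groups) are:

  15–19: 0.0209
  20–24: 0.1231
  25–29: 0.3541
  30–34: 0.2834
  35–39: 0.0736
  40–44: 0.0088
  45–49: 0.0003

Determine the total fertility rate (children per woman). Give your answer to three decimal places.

4.321

Sum of ASFRs = 0.0209 + 0.1231 + 0.3541 + 0.2834 + 0.0736 + 0.0088 + 0.0003 = 0.8642
TFR = 5 × 0.8642 = 4.321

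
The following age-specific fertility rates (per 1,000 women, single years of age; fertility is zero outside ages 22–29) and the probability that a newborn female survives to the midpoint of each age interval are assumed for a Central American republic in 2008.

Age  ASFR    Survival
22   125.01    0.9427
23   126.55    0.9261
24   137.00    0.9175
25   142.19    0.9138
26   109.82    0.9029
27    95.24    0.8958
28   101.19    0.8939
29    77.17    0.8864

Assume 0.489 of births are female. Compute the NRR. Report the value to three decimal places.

Proportion female at birth = 0.489.
Per-age-group product (1 × ASFR × survival probability):
  22: 1 × 125.01/1000 × 0.9427 = 0.11785
  23: 1 × 126.55/1000 × 0.9261 = 0.11720
  24: 1 × 137.00/1000 × 0.9175 = 0.12570
  25: 1 × 142.19/1000 × 0.9138 = 0.12993
  26: 1 × 109.82/1000 × 0.9029 = 0.09916
  27: 1 × 95.24/1000 × 0.8958 = 0.08532
  28: 1 × 101.19/1000 × 0.8939 = 0.09045
  29: 1 × 77.17/1000 × 0.8864 = 0.06840
Sum = 0.83401
NRR = 0.489 × 0.83401 = 0.40783

0.408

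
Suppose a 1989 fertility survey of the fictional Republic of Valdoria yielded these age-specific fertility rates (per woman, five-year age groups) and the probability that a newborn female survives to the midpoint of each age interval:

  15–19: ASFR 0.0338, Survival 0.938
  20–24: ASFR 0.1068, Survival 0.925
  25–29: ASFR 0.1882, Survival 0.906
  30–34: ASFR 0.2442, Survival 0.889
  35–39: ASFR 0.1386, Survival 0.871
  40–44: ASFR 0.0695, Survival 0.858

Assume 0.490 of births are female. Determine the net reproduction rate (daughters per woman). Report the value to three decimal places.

1.711

Proportion female at birth = 0.490.
Survival-weighted fertility by age (5·fₓ·Sₓ):
  15–19: 5 × 0.0338 × 0.938 = 0.15852
  20–24: 5 × 0.1068 × 0.925 = 0.49395
  25–29: 5 × 0.1882 × 0.906 = 0.85255
  30–34: 5 × 0.2442 × 0.889 = 1.08547
  35–39: 5 × 0.1386 × 0.871 = 0.60360
  40–44: 5 × 0.0695 × 0.858 = 0.29816
Sum = 3.49225
NRR = 0.490 × 3.49225 = 1.71120
An NRR exceeding 1 indicates intrinsic growth under these rates.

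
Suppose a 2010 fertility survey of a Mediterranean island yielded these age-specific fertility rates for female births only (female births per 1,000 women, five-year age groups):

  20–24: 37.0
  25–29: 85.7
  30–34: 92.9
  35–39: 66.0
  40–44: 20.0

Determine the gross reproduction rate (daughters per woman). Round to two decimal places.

Sum of female ASFRs = 37.0 + 85.7 + 92.9 + 66.0 + 20.0 = 301.6
GRR = 5 × 301.6 / 1000 = 1.508

1.51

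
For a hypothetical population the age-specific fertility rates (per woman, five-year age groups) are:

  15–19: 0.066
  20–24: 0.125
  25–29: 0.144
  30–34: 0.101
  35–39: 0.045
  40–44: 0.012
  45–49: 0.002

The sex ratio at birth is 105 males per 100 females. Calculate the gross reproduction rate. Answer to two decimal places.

Proportion female at birth = 100 / (100 + 105) = 0.48780.
Sum of ASFRs = 0.066 + 0.125 + 0.144 + 0.101 + 0.045 + 0.012 + 0.002 = 0.495
TFR = 5 × 0.495 = 2.475
GRR = 0.48780 × 2.475 = 1.20731

1.21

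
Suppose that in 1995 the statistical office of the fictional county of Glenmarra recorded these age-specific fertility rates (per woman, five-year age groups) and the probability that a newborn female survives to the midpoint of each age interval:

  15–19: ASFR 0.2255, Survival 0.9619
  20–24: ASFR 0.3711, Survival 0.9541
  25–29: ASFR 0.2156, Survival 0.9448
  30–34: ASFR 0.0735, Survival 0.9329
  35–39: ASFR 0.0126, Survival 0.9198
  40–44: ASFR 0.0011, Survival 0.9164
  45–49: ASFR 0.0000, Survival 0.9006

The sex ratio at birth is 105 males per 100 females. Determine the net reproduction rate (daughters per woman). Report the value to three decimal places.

Proportion female at birth = 100 / (100 + 105) = 0.48780.
Each age group contributes 5 × ASFR × survival:
  15–19: 5 × 0.2255 × 0.9619 = 1.08454
  20–24: 5 × 0.3711 × 0.9541 = 1.77033
  25–29: 5 × 0.2156 × 0.9448 = 1.01849
  30–34: 5 × 0.0735 × 0.9329 = 0.34284
  35–39: 5 × 0.0126 × 0.9198 = 0.05795
  40–44: 5 × 0.0011 × 0.9164 = 0.00504
  45–49: 5 × 0.0000 × 0.9006 = 0.00000
Sum = 4.27919
NRR = 0.48780 × 4.27919 = 2.08739
NRR > 1, so each generation more than replaces itself.

2.087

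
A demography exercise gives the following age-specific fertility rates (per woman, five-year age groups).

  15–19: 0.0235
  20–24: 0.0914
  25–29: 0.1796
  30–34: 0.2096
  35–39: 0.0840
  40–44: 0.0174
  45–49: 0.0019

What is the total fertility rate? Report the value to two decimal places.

3.04

Sum of ASFRs = 0.0235 + 0.0914 + 0.1796 + 0.2096 + 0.0840 + 0.0174 + 0.0019 = 0.6074
TFR = 5 × 0.6074 = 3.037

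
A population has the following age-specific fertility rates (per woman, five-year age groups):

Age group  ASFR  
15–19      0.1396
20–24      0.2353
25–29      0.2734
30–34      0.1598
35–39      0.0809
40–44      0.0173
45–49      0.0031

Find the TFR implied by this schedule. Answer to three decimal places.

4.547

Sum of ASFRs = 0.1396 + 0.2353 + 0.2734 + 0.1598 + 0.0809 + 0.0173 + 0.0031 = 0.9094
TFR = 5 × 0.9094 = 4.547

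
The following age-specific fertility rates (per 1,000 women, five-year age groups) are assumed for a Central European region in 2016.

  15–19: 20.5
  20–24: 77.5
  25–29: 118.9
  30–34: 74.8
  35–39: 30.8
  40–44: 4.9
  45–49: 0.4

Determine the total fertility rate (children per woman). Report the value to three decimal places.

1.639

Sum of ASFRs = 20.5 + 77.5 + 118.9 + 74.8 + 30.8 + 4.9 + 0.4 = 327.8
TFR = 5 × 327.8 / 1000 = 1.639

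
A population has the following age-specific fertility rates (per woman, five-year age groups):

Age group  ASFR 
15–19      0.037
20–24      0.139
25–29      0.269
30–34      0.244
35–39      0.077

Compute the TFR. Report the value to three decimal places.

3.830

Sum of ASFRs = 0.037 + 0.139 + 0.269 + 0.244 + 0.077 = 0.766
TFR = 5 × 0.766 = 3.83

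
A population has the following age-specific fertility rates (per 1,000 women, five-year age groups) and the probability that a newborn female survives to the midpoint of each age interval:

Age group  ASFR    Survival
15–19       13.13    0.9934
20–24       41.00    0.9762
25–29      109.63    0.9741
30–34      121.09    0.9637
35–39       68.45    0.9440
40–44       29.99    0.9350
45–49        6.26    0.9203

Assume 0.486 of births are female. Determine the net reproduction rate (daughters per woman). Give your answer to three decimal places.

Proportion female at birth = 0.486.
Per-age-group product (5 × ASFR × survival probability):
  15–19: 5 × 13.13/1000 × 0.9934 = 0.06522
  20–24: 5 × 41.00/1000 × 0.9762 = 0.20012
  25–29: 5 × 109.63/1000 × 0.9741 = 0.53395
  30–34: 5 × 121.09/1000 × 0.9637 = 0.58347
  35–39: 5 × 68.45/1000 × 0.9440 = 0.32308
  40–44: 5 × 29.99/1000 × 0.9350 = 0.14020
  45–49: 5 × 6.26/1000 × 0.9203 = 0.02881
Sum = 1.87485
NRR = 0.486 × 1.87485 = 0.91118
NRR < 1, so the cohort does not fully replace itself.

0.911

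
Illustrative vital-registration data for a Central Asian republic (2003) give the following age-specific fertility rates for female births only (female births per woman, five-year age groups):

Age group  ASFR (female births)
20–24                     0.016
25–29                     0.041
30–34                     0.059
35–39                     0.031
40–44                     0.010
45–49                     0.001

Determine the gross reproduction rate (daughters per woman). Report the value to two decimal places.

0.79

Sum of female ASFRs = 0.016 + 0.041 + 0.059 + 0.031 + 0.010 + 0.001 = 0.158
GRR = 5 × 0.158 = 0.79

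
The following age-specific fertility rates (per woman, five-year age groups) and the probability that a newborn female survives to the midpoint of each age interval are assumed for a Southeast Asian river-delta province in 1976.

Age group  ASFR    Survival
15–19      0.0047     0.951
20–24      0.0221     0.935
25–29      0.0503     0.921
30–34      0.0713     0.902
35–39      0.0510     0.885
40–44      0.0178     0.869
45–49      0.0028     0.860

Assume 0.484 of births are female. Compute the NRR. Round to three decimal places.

Proportion female at birth = 0.484.
Per-age-group product (5 × ASFR × survival probability):
  15–19: 5 × 0.0047 × 0.951 = 0.02235
  20–24: 5 × 0.0221 × 0.935 = 0.10332
  25–29: 5 × 0.0503 × 0.921 = 0.23163
  30–34: 5 × 0.0713 × 0.902 = 0.32156
  35–39: 5 × 0.0510 × 0.885 = 0.22568
  40–44: 5 × 0.0178 × 0.869 = 0.07734
  45–49: 5 × 0.0028 × 0.860 = 0.01204
Sum = 0.99392
NRR = 0.484 × 0.99392 = 0.48106

0.481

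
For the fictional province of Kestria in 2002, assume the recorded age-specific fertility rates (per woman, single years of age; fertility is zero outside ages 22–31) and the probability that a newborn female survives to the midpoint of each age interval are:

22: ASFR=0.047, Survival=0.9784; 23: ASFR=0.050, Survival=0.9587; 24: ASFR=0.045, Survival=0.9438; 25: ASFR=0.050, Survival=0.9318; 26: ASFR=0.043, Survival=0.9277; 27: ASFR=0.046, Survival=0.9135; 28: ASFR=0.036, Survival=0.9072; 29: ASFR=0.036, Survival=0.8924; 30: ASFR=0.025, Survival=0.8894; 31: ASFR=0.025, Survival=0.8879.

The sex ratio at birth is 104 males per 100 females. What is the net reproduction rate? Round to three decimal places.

0.183

Proportion female at birth = 100 / (100 + 104) = 0.49020.
Weighting each age-specific rate by interval width and survival:
  22: 1 × 0.047 × 0.9784 = 0.04598
  23: 1 × 0.050 × 0.9587 = 0.04794
  24: 1 × 0.045 × 0.9438 = 0.04247
  25: 1 × 0.050 × 0.9318 = 0.04659
  26: 1 × 0.043 × 0.9277 = 0.03989
  27: 1 × 0.046 × 0.9135 = 0.04202
  28: 1 × 0.036 × 0.9072 = 0.03266
  29: 1 × 0.036 × 0.8924 = 0.03213
  30: 1 × 0.025 × 0.8894 = 0.02224
  31: 1 × 0.025 × 0.8879 = 0.02220
Sum = 0.37412
NRR = 0.49020 × 0.37412 = 0.18339
An NRR under 1 implies long-run decline under these rates.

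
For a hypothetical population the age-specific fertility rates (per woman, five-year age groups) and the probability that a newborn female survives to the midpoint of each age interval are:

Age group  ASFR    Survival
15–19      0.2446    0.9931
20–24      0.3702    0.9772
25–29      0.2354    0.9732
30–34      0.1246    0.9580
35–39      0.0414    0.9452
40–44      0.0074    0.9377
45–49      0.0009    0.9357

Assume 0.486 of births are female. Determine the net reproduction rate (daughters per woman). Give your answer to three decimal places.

2.430

Proportion female at birth = 0.486.
Each age group contributes 5 × ASFR × survival:
  15–19: 5 × 0.2446 × 0.9931 = 1.21456
  20–24: 5 × 0.3702 × 0.9772 = 1.80880
  25–29: 5 × 0.2354 × 0.9732 = 1.14546
  30–34: 5 × 0.1246 × 0.9580 = 0.59683
  35–39: 5 × 0.0414 × 0.9452 = 0.19566
  40–44: 5 × 0.0074 × 0.9377 = 0.03469
  45–49: 5 × 0.0009 × 0.9357 = 0.00421
Sum = 5.00021
NRR = 0.486 × 5.00021 = 2.43010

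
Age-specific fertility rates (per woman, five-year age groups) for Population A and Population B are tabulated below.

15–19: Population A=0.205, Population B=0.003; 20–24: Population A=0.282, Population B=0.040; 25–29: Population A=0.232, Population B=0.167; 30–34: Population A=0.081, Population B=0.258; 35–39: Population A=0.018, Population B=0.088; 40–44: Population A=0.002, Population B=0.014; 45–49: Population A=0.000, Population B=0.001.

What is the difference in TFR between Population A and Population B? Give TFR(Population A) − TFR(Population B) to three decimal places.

1.245

Population A:
  Sum of ASFRs = 0.205 + 0.282 + 0.232 + 0.081 + 0.018 + 0.002 + 0.000 = 0.820
  TFR = 5 × 0.820 = 4.1
Population B:
  Sum of ASFRs = 0.003 + 0.040 + 0.167 + 0.258 + 0.088 + 0.014 + 0.001 = 0.571
  TFR = 5 × 0.571 = 2.855
Difference = 4.1 − 2.855 = 1.245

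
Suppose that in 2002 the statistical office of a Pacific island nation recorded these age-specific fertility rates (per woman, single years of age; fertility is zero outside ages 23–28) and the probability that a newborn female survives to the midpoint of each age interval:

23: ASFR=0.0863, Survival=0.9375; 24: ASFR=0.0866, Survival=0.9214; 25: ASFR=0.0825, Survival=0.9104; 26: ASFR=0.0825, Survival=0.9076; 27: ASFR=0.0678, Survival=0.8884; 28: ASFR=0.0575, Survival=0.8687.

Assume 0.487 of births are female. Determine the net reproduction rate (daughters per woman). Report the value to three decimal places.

Proportion female at birth = 0.487.
Survival-weighted fertility by age (1·fₓ·Sₓ):
  23: 1 × 0.0863 × 0.9375 = 0.08091
  24: 1 × 0.0866 × 0.9214 = 0.07979
  25: 1 × 0.0825 × 0.9104 = 0.07511
  26: 1 × 0.0825 × 0.9076 = 0.07488
  27: 1 × 0.0678 × 0.8884 = 0.06023
  28: 1 × 0.0575 × 0.8687 = 0.04995
Sum = 0.42087
NRR = 0.487 × 0.42087 = 0.20496

0.205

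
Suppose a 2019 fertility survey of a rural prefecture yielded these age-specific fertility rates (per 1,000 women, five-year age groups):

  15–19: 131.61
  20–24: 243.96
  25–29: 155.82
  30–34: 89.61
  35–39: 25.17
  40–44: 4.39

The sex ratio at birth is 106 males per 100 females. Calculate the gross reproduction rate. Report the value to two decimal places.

Proportion female at birth = 100 / (100 + 106) = 0.48544.
Sum of ASFRs = 131.61 + 243.96 + 155.82 + 89.61 + 25.17 + 4.39 = 650.56
TFR = 5 × 650.56 / 1000 = 3.2528
GRR = 0.48544 × 3.2528 = 1.57904

1.58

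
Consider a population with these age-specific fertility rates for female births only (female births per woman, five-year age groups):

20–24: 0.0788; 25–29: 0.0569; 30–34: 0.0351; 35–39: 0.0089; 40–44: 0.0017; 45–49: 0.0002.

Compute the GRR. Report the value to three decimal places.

Sum of female ASFRs = 0.0788 + 0.0569 + 0.0351 + 0.0089 + 0.0017 + 0.0002 = 0.1816
GRR = 5 × 0.1816 = 0.908

0.908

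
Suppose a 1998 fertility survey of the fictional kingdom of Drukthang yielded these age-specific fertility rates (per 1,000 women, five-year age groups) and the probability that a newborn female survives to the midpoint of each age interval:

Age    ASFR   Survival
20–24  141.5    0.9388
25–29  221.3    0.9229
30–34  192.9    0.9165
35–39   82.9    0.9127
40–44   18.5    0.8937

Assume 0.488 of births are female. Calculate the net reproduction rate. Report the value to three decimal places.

Proportion female at birth = 0.488.
Weighting each age-specific rate by interval width and survival:
  20–24: 5 × 141.5/1000 × 0.9388 = 0.66420
  25–29: 5 × 221.3/1000 × 0.9229 = 1.02119
  30–34: 5 × 192.9/1000 × 0.9165 = 0.88396
  35–39: 5 × 82.9/1000 × 0.9127 = 0.37831
  40–44: 5 × 18.5/1000 × 0.8937 = 0.08267
Sum = 3.03033
NRR = 0.488 × 3.03033 = 1.47880

1.479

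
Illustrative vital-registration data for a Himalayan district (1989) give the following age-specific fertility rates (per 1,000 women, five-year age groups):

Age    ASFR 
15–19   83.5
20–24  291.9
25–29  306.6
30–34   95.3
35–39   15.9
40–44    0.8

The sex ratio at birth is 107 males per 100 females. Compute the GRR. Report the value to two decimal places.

Proportion female at birth = 100 / (100 + 107) = 0.48309.
Sum of ASFRs = 83.5 + 291.9 + 306.6 + 95.3 + 15.9 + 0.8 = 794.0
TFR = 5 × 794.0 / 1000 = 3.97
GRR = 0.48309 × 3.97 = 1.91787

1.92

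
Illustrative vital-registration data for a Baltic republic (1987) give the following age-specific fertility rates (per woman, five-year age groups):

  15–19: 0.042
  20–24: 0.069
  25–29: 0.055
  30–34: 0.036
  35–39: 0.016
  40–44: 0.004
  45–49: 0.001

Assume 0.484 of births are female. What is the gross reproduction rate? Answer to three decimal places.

0.540

Proportion female at birth = 0.484.
Sum of ASFRs = 0.042 + 0.069 + 0.055 + 0.036 + 0.016 + 0.004 + 0.001 = 0.223
TFR = 5 × 0.223 = 1.115
GRR = 0.484 × 1.115 = 0.53966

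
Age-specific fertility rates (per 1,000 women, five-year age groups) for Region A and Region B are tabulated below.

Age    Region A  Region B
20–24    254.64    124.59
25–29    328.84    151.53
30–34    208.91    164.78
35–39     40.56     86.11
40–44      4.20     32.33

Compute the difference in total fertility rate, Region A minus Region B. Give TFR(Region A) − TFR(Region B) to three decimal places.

Region A:
  Sum of ASFRs = 254.64 + 328.84 + 208.91 + 40.56 + 4.20 = 837.15
  TFR = 5 × 837.15 / 1000 = 4.18575
Region B:
  Sum of ASFRs = 124.59 + 151.53 + 164.78 + 86.11 + 32.33 = 559.34
  TFR = 5 × 559.34 / 1000 = 2.7967
Difference = 4.18575 − 2.7967 = 1.38905

1.389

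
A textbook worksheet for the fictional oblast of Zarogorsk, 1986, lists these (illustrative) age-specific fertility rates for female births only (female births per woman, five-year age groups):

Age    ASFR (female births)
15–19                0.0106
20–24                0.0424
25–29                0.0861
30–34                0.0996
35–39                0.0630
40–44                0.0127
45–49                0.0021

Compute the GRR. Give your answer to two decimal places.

Sum of female ASFRs = 0.0106 + 0.0424 + 0.0861 + 0.0996 + 0.0630 + 0.0127 + 0.0021 = 0.3165
GRR = 5 × 0.3165 = 1.5825

1.58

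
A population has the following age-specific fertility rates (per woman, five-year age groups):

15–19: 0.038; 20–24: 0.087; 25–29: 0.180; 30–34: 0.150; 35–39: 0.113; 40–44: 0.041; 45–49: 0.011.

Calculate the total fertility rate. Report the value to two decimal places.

Sum of ASFRs = 0.038 + 0.087 + 0.180 + 0.150 + 0.113 + 0.041 + 0.011 = 0.620
TFR = 5 × 0.620 = 3.1

3.10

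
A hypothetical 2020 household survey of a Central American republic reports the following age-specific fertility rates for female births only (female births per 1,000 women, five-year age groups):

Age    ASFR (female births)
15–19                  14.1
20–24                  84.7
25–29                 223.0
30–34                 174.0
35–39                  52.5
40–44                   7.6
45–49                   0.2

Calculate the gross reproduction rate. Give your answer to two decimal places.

Sum of female ASFRs = 14.1 + 84.7 + 223.0 + 174.0 + 52.5 + 7.6 + 0.2 = 556.1
GRR = 5 × 556.1 / 1000 = 2.7805

2.78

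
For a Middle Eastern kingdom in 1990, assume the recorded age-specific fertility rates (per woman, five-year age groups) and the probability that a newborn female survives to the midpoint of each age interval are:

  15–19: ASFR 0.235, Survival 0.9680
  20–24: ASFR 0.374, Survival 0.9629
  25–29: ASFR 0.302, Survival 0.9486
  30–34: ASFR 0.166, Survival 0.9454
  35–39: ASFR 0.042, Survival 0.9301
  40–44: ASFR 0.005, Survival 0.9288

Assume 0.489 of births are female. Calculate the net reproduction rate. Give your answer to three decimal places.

2.628

Proportion female at birth = 0.489.
Each age group contributes 5 × ASFR × survival:
  15–19: 5 × 0.235 × 0.9680 = 1.13740
  20–24: 5 × 0.374 × 0.9629 = 1.80062
  25–29: 5 × 0.302 × 0.9486 = 1.43239
  30–34: 5 × 0.166 × 0.9454 = 0.78468
  35–39: 5 × 0.042 × 0.9301 = 0.19532
  40–44: 5 × 0.005 × 0.9288 = 0.02322
Sum = 5.37363
NRR = 0.489 × 5.37363 = 2.62771
NRR > 1, so each generation more than replaces itself.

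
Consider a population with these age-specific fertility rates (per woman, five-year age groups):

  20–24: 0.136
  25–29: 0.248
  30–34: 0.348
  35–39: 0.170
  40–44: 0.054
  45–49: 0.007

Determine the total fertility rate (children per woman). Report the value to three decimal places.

Sum of ASFRs = 0.136 + 0.248 + 0.348 + 0.170 + 0.054 + 0.007 = 0.963
TFR = 5 × 0.963 = 4.815

4.815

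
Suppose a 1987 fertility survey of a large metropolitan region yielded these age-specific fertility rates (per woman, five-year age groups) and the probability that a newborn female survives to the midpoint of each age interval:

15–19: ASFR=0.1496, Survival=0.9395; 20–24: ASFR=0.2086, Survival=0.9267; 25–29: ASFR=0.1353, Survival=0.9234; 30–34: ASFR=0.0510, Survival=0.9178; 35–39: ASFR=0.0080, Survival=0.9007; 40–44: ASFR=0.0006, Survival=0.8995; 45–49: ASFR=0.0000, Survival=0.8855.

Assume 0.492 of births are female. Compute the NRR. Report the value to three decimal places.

Proportion female at birth = 0.492.
Weighting each age-specific rate by interval width and survival:
  15–19: 5 × 0.1496 × 0.9395 = 0.70275
  20–24: 5 × 0.2086 × 0.9267 = 0.96655
  25–29: 5 × 0.1353 × 0.9234 = 0.62468
  30–34: 5 × 0.0510 × 0.9178 = 0.23404
  35–39: 5 × 0.0080 × 0.9007 = 0.03603
  40–44: 5 × 0.0006 × 0.8995 = 0.00270
  45–49: 5 × 0.0000 × 0.8855 = 0.00000
Sum = 2.56675
NRR = 0.492 × 2.56675 = 1.26284
NRR > 1, so each generation more than replaces itself.

1.263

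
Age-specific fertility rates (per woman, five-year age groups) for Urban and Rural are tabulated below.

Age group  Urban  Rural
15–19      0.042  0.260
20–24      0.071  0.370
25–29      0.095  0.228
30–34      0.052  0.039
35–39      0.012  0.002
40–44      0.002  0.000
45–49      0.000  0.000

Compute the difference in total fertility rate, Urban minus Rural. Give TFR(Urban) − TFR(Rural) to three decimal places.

-3.125

Urban:
  Sum of ASFRs = 0.042 + 0.071 + 0.095 + 0.052 + 0.012 + 0.002 + 0.000 = 0.274
  TFR = 5 × 0.274 = 1.37
Rural:
  Sum of ASFRs = 0.260 + 0.370 + 0.228 + 0.039 + 0.002 + 0.000 + 0.000 = 0.899
  TFR = 5 × 0.899 = 4.495
Difference = 1.37 − 4.495 = -3.125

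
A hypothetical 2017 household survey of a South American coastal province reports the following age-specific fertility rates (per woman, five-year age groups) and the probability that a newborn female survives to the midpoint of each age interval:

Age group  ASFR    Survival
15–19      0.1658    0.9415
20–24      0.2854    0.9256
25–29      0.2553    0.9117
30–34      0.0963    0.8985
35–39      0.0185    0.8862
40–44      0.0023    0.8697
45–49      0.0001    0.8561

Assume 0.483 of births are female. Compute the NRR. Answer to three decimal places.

Proportion female at birth = 0.483.
Per-age-group product (5 × ASFR × survival probability):
  15–19: 5 × 0.1658 × 0.9415 = 0.78050
  20–24: 5 × 0.2854 × 0.9256 = 1.32083
  25–29: 5 × 0.2553 × 0.9117 = 1.16379
  30–34: 5 × 0.0963 × 0.8985 = 0.43263
  35–39: 5 × 0.0185 × 0.8862 = 0.08197
  40–44: 5 × 0.0023 × 0.8697 = 0.01000
  45–49: 5 × 0.0001 × 0.8561 = 0.00043
Sum = 3.79015
NRR = 0.483 × 3.79015 = 1.83064
An NRR exceeding 1 indicates intrinsic growth under these rates.

1.831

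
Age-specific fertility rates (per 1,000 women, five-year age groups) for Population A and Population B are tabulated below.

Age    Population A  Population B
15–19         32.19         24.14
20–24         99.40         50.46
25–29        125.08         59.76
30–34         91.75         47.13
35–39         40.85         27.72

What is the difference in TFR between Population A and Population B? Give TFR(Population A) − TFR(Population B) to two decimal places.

0.90

Population A:
  Sum of ASFRs = 32.19 + 99.40 + 125.08 + 91.75 + 40.85 = 389.27
  TFR = 5 × 389.27 / 1000 = 1.94635
Population B:
  Sum of ASFRs = 24.14 + 50.46 + 59.76 + 47.13 + 27.72 = 209.21
  TFR = 5 × 209.21 / 1000 = 1.04605
Difference = 1.94635 − 1.04605 = 0.9003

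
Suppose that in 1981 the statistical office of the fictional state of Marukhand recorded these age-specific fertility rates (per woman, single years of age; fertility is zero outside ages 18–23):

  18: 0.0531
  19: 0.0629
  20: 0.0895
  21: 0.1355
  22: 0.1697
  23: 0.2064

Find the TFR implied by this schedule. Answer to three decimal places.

0.717

Sum of ASFRs = 0.0531 + 0.0629 + 0.0895 + 0.1355 + 0.1697 + 0.2064 = 0.7171
TFR = 0.7171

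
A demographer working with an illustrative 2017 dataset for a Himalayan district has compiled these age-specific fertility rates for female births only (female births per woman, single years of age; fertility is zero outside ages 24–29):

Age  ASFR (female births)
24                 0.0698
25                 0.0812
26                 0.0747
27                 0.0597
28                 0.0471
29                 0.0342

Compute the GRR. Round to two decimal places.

Sum of female ASFRs = 0.0698 + 0.0812 + 0.0747 + 0.0597 + 0.0471 + 0.0342 = 0.3667
GRR = 0.3667

0.37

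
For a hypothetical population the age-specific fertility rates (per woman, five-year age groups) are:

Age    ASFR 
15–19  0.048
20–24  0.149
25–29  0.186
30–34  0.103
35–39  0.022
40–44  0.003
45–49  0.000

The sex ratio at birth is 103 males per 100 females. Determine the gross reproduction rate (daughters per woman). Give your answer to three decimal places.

Proportion female at birth = 100 / (100 + 103) = 0.49261.
Sum of ASFRs = 0.048 + 0.149 + 0.186 + 0.103 + 0.022 + 0.003 + 0.000 = 0.511
TFR = 5 × 0.511 = 2.555
GRR = 0.49261 × 2.555 = 1.25862

1.259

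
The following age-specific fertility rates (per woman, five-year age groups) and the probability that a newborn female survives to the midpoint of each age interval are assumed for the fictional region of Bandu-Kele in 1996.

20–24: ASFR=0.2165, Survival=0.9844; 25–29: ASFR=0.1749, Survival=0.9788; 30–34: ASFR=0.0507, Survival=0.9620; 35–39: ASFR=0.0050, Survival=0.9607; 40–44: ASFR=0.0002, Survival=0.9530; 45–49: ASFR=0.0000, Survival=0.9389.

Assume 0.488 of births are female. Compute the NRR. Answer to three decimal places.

1.069

Proportion female at birth = 0.488.
Weighting each age-specific rate by interval width and survival:
  20–24: 5 × 0.2165 × 0.9844 = 1.06561
  25–29: 5 × 0.1749 × 0.9788 = 0.85596
  30–34: 5 × 0.0507 × 0.9620 = 0.24387
  35–39: 5 × 0.0050 × 0.9607 = 0.02402
  40–44: 5 × 0.0002 × 0.9530 = 0.00095
  45–49: 5 × 0.0000 × 0.9389 = 0.00000
Sum = 2.19041
NRR = 0.488 × 2.19041 = 1.06892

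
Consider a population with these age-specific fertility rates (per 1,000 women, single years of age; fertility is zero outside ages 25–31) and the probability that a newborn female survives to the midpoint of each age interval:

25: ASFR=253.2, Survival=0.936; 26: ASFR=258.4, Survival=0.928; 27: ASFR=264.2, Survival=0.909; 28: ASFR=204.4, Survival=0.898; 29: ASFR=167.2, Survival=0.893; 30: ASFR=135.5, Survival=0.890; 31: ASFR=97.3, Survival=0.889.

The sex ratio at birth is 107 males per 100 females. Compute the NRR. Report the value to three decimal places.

Proportion female at birth = 100 / (100 + 107) = 0.48309.
Each age group contributes 1 × ASFR × survival:
  25: 1 × 253.2/1000 × 0.936 = 0.23700
  26: 1 × 258.4/1000 × 0.928 = 0.23980
  27: 1 × 264.2/1000 × 0.909 = 0.24016
  28: 1 × 204.4/1000 × 0.898 = 0.18355
  29: 1 × 167.2/1000 × 0.893 = 0.14931
  30: 1 × 135.5/1000 × 0.890 = 0.12060
  31: 1 × 97.3/1000 × 0.889 = 0.08650
Sum = 1.25692
NRR = 0.48309 × 1.25692 = 0.60721
With NRR below 1 the population is below replacement fertility.

0.607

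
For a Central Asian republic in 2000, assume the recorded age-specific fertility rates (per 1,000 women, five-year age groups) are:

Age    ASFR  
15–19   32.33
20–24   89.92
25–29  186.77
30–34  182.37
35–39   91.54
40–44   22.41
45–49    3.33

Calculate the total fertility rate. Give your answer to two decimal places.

Sum of ASFRs = 32.33 + 89.92 + 186.77 + 182.37 + 91.54 + 22.41 + 3.33 = 608.67
TFR = 5 × 608.67 / 1000 = 3.04335

3.04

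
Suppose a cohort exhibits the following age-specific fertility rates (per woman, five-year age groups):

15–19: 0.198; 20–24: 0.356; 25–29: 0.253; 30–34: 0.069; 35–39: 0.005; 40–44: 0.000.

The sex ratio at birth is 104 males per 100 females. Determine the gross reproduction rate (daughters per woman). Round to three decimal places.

2.159

Proportion female at birth = 100 / (100 + 104) = 0.49020.
Sum of ASFRs = 0.198 + 0.356 + 0.253 + 0.069 + 0.005 + 0.000 = 0.881
TFR = 5 × 0.881 = 4.405
GRR = 0.49020 × 4.405 = 2.15933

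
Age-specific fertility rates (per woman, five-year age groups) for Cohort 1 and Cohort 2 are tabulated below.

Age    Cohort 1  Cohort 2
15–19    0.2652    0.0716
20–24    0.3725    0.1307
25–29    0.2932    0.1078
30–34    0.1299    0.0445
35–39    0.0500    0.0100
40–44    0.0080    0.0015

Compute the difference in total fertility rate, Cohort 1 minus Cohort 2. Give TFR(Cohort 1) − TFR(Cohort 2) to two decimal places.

Cohort 1:
  Sum of ASFRs = 0.2652 + 0.3725 + 0.2932 + 0.1299 + 0.0500 + 0.0080 = 1.1188
  TFR = 5 × 1.1188 = 5.594
Cohort 2:
  Sum of ASFRs = 0.0716 + 0.1307 + 0.1078 + 0.0445 + 0.0100 + 0.0015 = 0.3661
  TFR = 5 × 0.3661 = 1.8305
Difference = 5.594 − 1.8305 = 3.7635

3.76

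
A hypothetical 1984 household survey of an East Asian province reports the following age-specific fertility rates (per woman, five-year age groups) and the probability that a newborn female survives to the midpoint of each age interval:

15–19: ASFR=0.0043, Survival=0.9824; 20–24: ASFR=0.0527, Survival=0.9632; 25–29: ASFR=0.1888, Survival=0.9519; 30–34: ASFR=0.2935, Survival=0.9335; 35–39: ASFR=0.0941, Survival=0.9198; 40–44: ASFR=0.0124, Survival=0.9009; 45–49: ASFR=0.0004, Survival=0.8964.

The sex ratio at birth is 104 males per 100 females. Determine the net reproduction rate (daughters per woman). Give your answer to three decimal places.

Proportion female at birth = 100 / (100 + 104) = 0.49020.
Each age group contributes 5 × ASFR × survival:
  15–19: 5 × 0.0043 × 0.9824 = 0.02112
  20–24: 5 × 0.0527 × 0.9632 = 0.25380
  25–29: 5 × 0.1888 × 0.9519 = 0.89859
  30–34: 5 × 0.2935 × 0.9335 = 1.36991
  35–39: 5 × 0.0941 × 0.9198 = 0.43277
  40–44: 5 × 0.0124 × 0.9009 = 0.05586
  45–49: 5 × 0.0004 × 0.8964 = 0.00179
Sum = 3.03384
NRR = 0.49020 × 3.03384 = 1.48719
NRR > 1, so each generation more than replaces itself.

1.487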